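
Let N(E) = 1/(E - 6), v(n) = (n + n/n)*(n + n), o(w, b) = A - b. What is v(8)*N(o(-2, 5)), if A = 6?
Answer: -144/5 ≈ -28.800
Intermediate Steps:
o(w, b) = 6 - b
v(n) = 2*n*(1 + n) (v(n) = (n + 1)*(2*n) = (1 + n)*(2*n) = 2*n*(1 + n))
N(E) = 1/(-6 + E)
v(8)*N(o(-2, 5)) = (2*8*(1 + 8))/(-6 + (6 - 1*5)) = (2*8*9)/(-6 + (6 - 5)) = 144/(-6 + 1) = 144/(-5) = 144*(-1/5) = -144/5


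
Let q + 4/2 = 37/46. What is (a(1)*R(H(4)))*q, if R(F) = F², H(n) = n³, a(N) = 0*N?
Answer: 0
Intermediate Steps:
q = -55/46 (q = -2 + 37/46 = -55/46 ≈ -1.1957)
a(N) = 0
(a(1)*R(H(4)))*q = (0*(4³)²)*(-55/46) = (0*64²)*(-55/46) = (0*4096)*(-55/46) = 0*(-55/46) = 0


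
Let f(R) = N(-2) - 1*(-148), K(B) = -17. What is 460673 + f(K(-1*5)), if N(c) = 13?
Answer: 460834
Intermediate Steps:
f(R) = 161 (f(R) = 13 - 1*(-148) = 13 + 148 = 161)
460673 + f(K(-1*5)) = 460673 + 161 = 460834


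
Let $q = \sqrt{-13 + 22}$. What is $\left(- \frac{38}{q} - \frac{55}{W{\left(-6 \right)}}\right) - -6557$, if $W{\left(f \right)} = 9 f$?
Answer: $\frac{353449}{54} \approx 6545.4$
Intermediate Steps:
$q = 3$ ($q = \sqrt{9} = 3$)
$\left(- \frac{38}{q} - \frac{55}{W{\left(-6 \right)}}\right) - -6557 = \left(- \frac{38}{3} - \frac{55}{9 \left(-6\right)}\right) - -6557 = \left(\left(-38\right) \frac{1}{3} - \frac{55}{-54}\right) + 6557 = \left(- \frac{38}{3} - - \frac{55}{54}\right) + 6557 = \left(- \frac{38}{3} + \frac{55}{54}\right) + 6557 = - \frac{629}{54} + 6557 = \frac{353449}{54}$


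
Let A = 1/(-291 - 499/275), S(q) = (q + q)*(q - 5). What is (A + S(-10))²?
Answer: 583557025455625/6484114576 ≈ 89998.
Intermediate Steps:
S(q) = 2*q*(-5 + q) (S(q) = (2*q)*(-5 + q) = 2*q*(-5 + q))
A = -275/80524 (A = 1/(-291 - 499*1/275) = 1/(-291 - 499/275) = 1/(-80524/275) = -275/80524 ≈ -0.0034151)
(A + S(-10))² = (-275/80524 + 2*(-10)*(-5 - 10))² = (-275/80524 + 2*(-10)*(-15))² = (-275/80524 + 300)² = (24156925/80524)² = 583557025455625/6484114576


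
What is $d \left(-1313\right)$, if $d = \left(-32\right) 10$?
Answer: $420160$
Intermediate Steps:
$d = -320$
$d \left(-1313\right) = \left(-320\right) \left(-1313\right) = 420160$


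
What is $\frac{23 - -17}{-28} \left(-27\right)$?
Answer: $\frac{270}{7} \approx 38.571$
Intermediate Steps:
$\frac{23 - -17}{-28} \left(-27\right) = - \frac{23 + 17}{28} \left(-27\right) = \left(- \frac{1}{28}\right) 40 \left(-27\right) = \left(- \frac{10}{7}\right) \left(-27\right) = \frac{270}{7}$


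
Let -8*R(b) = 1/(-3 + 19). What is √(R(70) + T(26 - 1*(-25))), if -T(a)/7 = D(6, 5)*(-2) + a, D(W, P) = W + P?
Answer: I*√51970/16 ≈ 14.248*I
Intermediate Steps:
D(W, P) = P + W
R(b) = -1/128 (R(b) = -1/(8*(-3 + 19)) = -⅛/16 = -⅛*1/16 = -1/128)
T(a) = 154 - 7*a (T(a) = -7*((5 + 6)*(-2) + a) = -7*(11*(-2) + a) = -7*(-22 + a) = 154 - 7*a)
√(R(70) + T(26 - 1*(-25))) = √(-1/128 + (154 - 7*(26 - 1*(-25)))) = √(-1/128 + (154 - 7*(26 + 25))) = √(-1/128 + (154 - 7*51)) = √(-1/128 + (154 - 357)) = √(-1/128 - 203) = √(-25985/128) = I*√51970/16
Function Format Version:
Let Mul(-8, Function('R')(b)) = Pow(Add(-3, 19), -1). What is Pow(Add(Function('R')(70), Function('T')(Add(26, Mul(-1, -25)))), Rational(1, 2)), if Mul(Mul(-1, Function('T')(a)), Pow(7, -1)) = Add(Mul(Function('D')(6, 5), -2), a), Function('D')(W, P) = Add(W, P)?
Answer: Mul(Rational(1, 16), I, Pow(51970, Rational(1, 2))) ≈ Mul(14.248, I)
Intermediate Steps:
Function('D')(W, P) = Add(P, W)
Function('R')(b) = Rational(-1, 128) (Function('R')(b) = Mul(Rational(-1, 8), Pow(Add(-3, 19), -1)) = Mul(Rational(-1, 8), Pow(16, -1)) = Mul(Rational(-1, 8), Rational(1, 16)) = Rational(-1, 128))
Function('T')(a) = Add(154, Mul(-7, a)) (Function('T')(a) = Mul(-7, Add(Mul(Add(5, 6), -2), a)) = Mul(-7, Add(Mul(11, -2), a)) = Mul(-7, Add(-22, a)) = Add(154, Mul(-7, a)))
Pow(Add(Function('R')(70), Function('T')(Add(26, Mul(-1, -25)))), Rational(1, 2)) = Pow(Add(Rational(-1, 128), Add(154, Mul(-7, Add(26, Mul(-1, -25))))), Rational(1, 2)) = Pow(Add(Rational(-1, 128), Add(154, Mul(-7, Add(26, 25)))), Rational(1, 2)) = Pow(Add(Rational(-1, 128), Add(154, Mul(-7, 51))), Rational(1, 2)) = Pow(Add(Rational(-1, 128), Add(154, -357)), Rational(1, 2)) = Pow(Add(Rational(-1, 128), -203), Rational(1, 2)) = Pow(Rational(-25985, 128), Rational(1, 2)) = Mul(Rational(1, 16), I, Pow(51970, Rational(1, 2)))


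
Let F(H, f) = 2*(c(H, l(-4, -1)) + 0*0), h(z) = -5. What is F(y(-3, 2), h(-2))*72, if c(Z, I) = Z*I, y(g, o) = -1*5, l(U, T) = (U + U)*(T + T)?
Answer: -11520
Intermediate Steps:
l(U, T) = 4*T*U (l(U, T) = (2*U)*(2*T) = 4*T*U)
y(g, o) = -5
c(Z, I) = I*Z
F(H, f) = 32*H (F(H, f) = 2*((4*(-1)*(-4))*H + 0*0) = 2*(16*H + 0) = 2*(16*H) = 32*H)
F(y(-3, 2), h(-2))*72 = (32*(-5))*72 = -160*72 = -11520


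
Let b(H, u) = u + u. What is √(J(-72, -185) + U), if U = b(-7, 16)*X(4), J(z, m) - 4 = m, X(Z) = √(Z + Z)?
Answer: √(-181 + 64*√2) ≈ 9.5126*I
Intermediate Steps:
b(H, u) = 2*u
X(Z) = √2*√Z (X(Z) = √(2*Z) = √2*√Z)
J(z, m) = 4 + m
U = 64*√2 (U = (2*16)*(√2*√4) = 32*(√2*2) = 32*(2*√2) = 64*√2 ≈ 90.510)
√(J(-72, -185) + U) = √((4 - 185) + 64*√2) = √(-181 + 64*√2)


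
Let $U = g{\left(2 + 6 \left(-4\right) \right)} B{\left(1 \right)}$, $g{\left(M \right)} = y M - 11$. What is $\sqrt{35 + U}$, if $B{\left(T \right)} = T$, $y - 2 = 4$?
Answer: $6 i \sqrt{3} \approx 10.392 i$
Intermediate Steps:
$y = 6$ ($y = 2 + 4 = 6$)
$g{\left(M \right)} = -11 + 6 M$ ($g{\left(M \right)} = 6 M - 11 = -11 + 6 M$)
$U = -143$ ($U = \left(-11 + 6 \left(2 + 6 \left(-4\right)\right)\right) 1 = \left(-11 + 6 \left(2 - 24\right)\right) 1 = \left(-11 + 6 \left(-22\right)\right) 1 = \left(-11 - 132\right) 1 = \left(-143\right) 1 = -143$)
$\sqrt{35 + U} = \sqrt{35 - 143} = \sqrt{-108} = 6 i \sqrt{3}$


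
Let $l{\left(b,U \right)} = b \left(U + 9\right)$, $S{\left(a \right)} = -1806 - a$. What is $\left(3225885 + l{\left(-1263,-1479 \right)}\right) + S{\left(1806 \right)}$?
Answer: $5078883$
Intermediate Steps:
$l{\left(b,U \right)} = b \left(9 + U\right)$
$\left(3225885 + l{\left(-1263,-1479 \right)}\right) + S{\left(1806 \right)} = \left(3225885 - 1263 \left(9 - 1479\right)\right) - 3612 = \left(3225885 - -1856610\right) - 3612 = \left(3225885 + 1856610\right) - 3612 = 5082495 - 3612 = 5078883$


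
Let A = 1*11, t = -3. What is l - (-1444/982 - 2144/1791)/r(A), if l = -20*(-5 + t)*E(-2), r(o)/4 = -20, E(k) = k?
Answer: -11257249703/35175240 ≈ -320.03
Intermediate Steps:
A = 11
r(o) = -80 (r(o) = 4*(-20) = -80)
l = -320 (l = -20*(-5 - 3)*(-2) = -(-160)*(-2) = -20*16 = -320)
l - (-1444/982 - 2144/1791)/r(A) = -320 - (-1444/982 - 2144/1791)/(-80) = -320 - (-1444*1/982 - 2144*1/1791)*(-1)/80 = -320 - (-722/491 - 2144/1791)*(-1)/80 = -320 - (-2345806)*(-1)/(879381*80) = -320 - 1*1172903/35175240 = -320 - 1172903/35175240 = -11257249703/35175240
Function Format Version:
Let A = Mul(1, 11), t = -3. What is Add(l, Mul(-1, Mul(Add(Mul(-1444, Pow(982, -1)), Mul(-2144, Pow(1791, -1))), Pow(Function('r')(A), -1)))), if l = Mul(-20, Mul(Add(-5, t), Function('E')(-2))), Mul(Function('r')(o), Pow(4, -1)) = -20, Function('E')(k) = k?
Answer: Rational(-11257249703, 35175240) ≈ -320.03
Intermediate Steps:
A = 11
Function('r')(o) = -80 (Function('r')(o) = Mul(4, -20) = -80)
l = -320 (l = Mul(-20, Mul(Add(-5, -3), -2)) = Mul(-20, Mul(-8, -2)) = Mul(-20, 16) = -320)
Add(l, Mul(-1, Mul(Add(Mul(-1444, Pow(982, -1)), Mul(-2144, Pow(1791, -1))), Pow(Function('r')(A), -1)))) = Add(-320, Mul(-1, Mul(Add(Mul(-1444, Pow(982, -1)), Mul(-2144, Pow(1791, -1))), Pow(-80, -1)))) = Add(-320, Mul(-1, Mul(Add(Mul(-1444, Rational(1, 982)), Mul(-2144, Rational(1, 1791))), Rational(-1, 80)))) = Add(-320, Mul(-1, Mul(Add(Rational(-722, 491), Rational(-2144, 1791)), Rational(-1, 80)))) = Add(-320, Mul(-1, Mul(Rational(-2345806, 879381), Rational(-1, 80)))) = Add(-320, Mul(-1, Rational(1172903, 35175240))) = Add(-320, Rational(-1172903, 35175240)) = Rational(-11257249703, 35175240)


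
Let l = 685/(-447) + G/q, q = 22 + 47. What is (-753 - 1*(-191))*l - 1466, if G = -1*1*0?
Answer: -270332/447 ≈ -604.77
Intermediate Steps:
q = 69
G = 0 (G = -1*0 = 0)
l = -685/447 (l = 685/(-447) + 0/69 = 685*(-1/447) + 0*(1/69) = -685/447 + 0 = -685/447 ≈ -1.5324)
(-753 - 1*(-191))*l - 1466 = (-753 - 1*(-191))*(-685/447) - 1466 = (-753 + 191)*(-685/447) - 1466 = -562*(-685/447) - 1466 = 384970/447 - 1466 = -270332/447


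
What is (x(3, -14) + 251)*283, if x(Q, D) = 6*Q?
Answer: 76127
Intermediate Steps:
(x(3, -14) + 251)*283 = (6*3 + 251)*283 = (18 + 251)*283 = 269*283 = 76127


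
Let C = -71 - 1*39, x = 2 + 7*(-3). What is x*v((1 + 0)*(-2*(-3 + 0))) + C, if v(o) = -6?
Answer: 4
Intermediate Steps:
x = -19 (x = 2 - 21 = -19)
C = -110 (C = -71 - 39 = -110)
x*v((1 + 0)*(-2*(-3 + 0))) + C = -19*(-6) - 110 = 114 - 110 = 4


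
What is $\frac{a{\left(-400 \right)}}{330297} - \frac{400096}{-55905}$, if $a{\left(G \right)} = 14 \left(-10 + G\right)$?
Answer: $\frac{14647734868}{2051694865} \approx 7.1393$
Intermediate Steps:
$a{\left(G \right)} = -140 + 14 G$
$\frac{a{\left(-400 \right)}}{330297} - \frac{400096}{-55905} = \frac{-140 + 14 \left(-400\right)}{330297} - \frac{400096}{-55905} = \left(-140 - 5600\right) \frac{1}{330297} - - \frac{400096}{55905} = \left(-5740\right) \frac{1}{330297} + \frac{400096}{55905} = - \frac{5740}{330297} + \frac{400096}{55905} = \frac{14647734868}{2051694865}$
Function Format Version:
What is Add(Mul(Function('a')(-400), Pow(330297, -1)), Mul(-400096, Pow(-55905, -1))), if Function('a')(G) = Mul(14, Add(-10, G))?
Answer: Rational(14647734868, 2051694865) ≈ 7.1393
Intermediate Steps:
Function('a')(G) = Add(-140, Mul(14, G))
Add(Mul(Function('a')(-400), Pow(330297, -1)), Mul(-400096, Pow(-55905, -1))) = Add(Mul(Add(-140, Mul(14, -400)), Pow(330297, -1)), Mul(-400096, Pow(-55905, -1))) = Add(Mul(Add(-140, -5600), Rational(1, 330297)), Mul(-400096, Rational(-1, 55905))) = Add(Mul(-5740, Rational(1, 330297)), Rational(400096, 55905)) = Add(Rational(-5740, 330297), Rational(400096, 55905)) = Rational(14647734868, 2051694865)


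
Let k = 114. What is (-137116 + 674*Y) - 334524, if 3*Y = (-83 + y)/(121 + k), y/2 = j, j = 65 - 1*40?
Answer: -110842814/235 ≈ -4.7167e+5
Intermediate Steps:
j = 25 (j = 65 - 40 = 25)
y = 50 (y = 2*25 = 50)
Y = -11/235 (Y = ((-83 + 50)/(121 + 114))/3 = (-33/235)/3 = (-33*1/235)/3 = (⅓)*(-33/235) = -11/235 ≈ -0.046808)
(-137116 + 674*Y) - 334524 = (-137116 + 674*(-11/235)) - 334524 = (-137116 - 7414/235) - 334524 = -32229674/235 - 334524 = -110842814/235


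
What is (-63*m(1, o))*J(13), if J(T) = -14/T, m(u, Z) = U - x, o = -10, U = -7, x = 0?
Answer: -6174/13 ≈ -474.92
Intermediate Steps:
m(u, Z) = -7 (m(u, Z) = -7 - 1*0 = -7 + 0 = -7)
(-63*m(1, o))*J(13) = (-63*(-7))*(-14/13) = 441*(-14*1/13) = 441*(-14/13) = -6174/13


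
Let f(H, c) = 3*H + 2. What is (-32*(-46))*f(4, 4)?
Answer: 20608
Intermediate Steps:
f(H, c) = 2 + 3*H
(-32*(-46))*f(4, 4) = (-32*(-46))*(2 + 3*4) = 1472*(2 + 12) = 1472*14 = 20608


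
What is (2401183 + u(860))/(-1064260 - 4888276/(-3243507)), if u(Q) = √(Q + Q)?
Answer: -7788253868781/3451929871544 - 3243507*√430/1725964935772 ≈ -2.2562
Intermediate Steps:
u(Q) = √2*√Q (u(Q) = √(2*Q) = √2*√Q)
(2401183 + u(860))/(-1064260 - 4888276/(-3243507)) = (2401183 + √2*√860)/(-1064260 - 4888276/(-3243507)) = (2401183 + √2*(2*√215))/(-1064260 - 4888276*(-1/3243507)) = (2401183 + 2*√430)/(-1064260 + 4888276/3243507) = (2401183 + 2*√430)/(-3451929871544/3243507) = (2401183 + 2*√430)*(-3243507/3451929871544) = -7788253868781/3451929871544 - 3243507*√430/1725964935772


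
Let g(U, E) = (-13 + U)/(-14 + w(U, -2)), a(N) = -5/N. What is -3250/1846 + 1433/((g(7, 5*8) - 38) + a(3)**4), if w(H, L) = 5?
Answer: -8541058/170329 ≈ -50.144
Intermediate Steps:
g(U, E) = 13/9 - U/9 (g(U, E) = (-13 + U)/(-14 + 5) = (-13 + U)/(-9) = (-13 + U)*(-1/9) = 13/9 - U/9)
-3250/1846 + 1433/((g(7, 5*8) - 38) + a(3)**4) = -3250/1846 + 1433/(((13/9 - 1/9*7) - 38) + (-5/3)**4) = -3250*1/1846 + 1433/(((13/9 - 7/9) - 38) + (-5*1/3)**4) = -125/71 + 1433/((2/3 - 38) + (-5/3)**4) = -125/71 + 1433/(-112/3 + 625/81) = -125/71 + 1433/(-2399/81) = -125/71 + 1433*(-81/2399) = -125/71 - 116073/2399 = -8541058/170329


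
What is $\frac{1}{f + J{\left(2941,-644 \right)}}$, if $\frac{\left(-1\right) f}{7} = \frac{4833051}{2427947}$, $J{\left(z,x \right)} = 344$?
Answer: $\frac{2427947}{801382411} \approx 0.0030297$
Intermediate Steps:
$f = - \frac{33831357}{2427947}$ ($f = - 7 \cdot \frac{4833051}{2427947} = - 7 \cdot 4833051 \cdot \frac{1}{2427947} = \left(-7\right) \frac{4833051}{2427947} = - \frac{33831357}{2427947} \approx -13.934$)
$\frac{1}{f + J{\left(2941,-644 \right)}} = \frac{1}{- \frac{33831357}{2427947} + 344} = \frac{1}{\frac{801382411}{2427947}} = \frac{2427947}{801382411}$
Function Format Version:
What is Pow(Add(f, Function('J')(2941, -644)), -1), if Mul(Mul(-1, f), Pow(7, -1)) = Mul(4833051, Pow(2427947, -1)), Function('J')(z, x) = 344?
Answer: Rational(2427947, 801382411) ≈ 0.0030297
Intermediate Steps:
f = Rational(-33831357, 2427947) (f = Mul(-7, Mul(4833051, Pow(2427947, -1))) = Mul(-7, Mul(4833051, Rational(1, 2427947))) = Mul(-7, Rational(4833051, 2427947)) = Rational(-33831357, 2427947) ≈ -13.934)
Pow(Add(f, Function('J')(2941, -644)), -1) = Pow(Add(Rational(-33831357, 2427947), 344), -1) = Pow(Rational(801382411, 2427947), -1) = Rational(2427947, 801382411)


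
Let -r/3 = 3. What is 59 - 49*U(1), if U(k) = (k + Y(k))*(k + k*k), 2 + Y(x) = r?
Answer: 1039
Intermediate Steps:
r = -9 (r = -3*3 = -9)
Y(x) = -11 (Y(x) = -2 - 9 = -11)
U(k) = (-11 + k)*(k + k²) (U(k) = (k - 11)*(k + k*k) = (-11 + k)*(k + k²))
59 - 49*U(1) = 59 - 49*(-11 + 1² - 10*1) = 59 - 49*(-11 + 1 - 10) = 59 - 49*(-20) = 59 + 980 = 1039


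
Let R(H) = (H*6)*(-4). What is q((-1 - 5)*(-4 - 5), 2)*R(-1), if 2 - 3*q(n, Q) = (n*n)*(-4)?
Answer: 93328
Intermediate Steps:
R(H) = -24*H (R(H) = (6*H)*(-4) = -24*H)
q(n, Q) = ⅔ + 4*n²/3 (q(n, Q) = ⅔ - n*n*(-4)/3 = ⅔ - n²*(-4)/3 = ⅔ - (-4)*n²/3 = ⅔ + 4*n²/3)
q((-1 - 5)*(-4 - 5), 2)*R(-1) = (⅔ + 4*((-1 - 5)*(-4 - 5))²/3)*(-24*(-1)) = (⅔ + 4*(-6*(-9))²/3)*24 = (⅔ + (4/3)*54²)*24 = (⅔ + (4/3)*2916)*24 = (⅔ + 3888)*24 = (11666/3)*24 = 93328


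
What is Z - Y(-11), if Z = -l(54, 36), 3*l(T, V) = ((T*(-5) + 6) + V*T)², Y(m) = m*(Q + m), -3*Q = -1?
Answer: -2822752/3 ≈ -9.4092e+5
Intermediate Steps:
Q = ⅓ (Q = -⅓*(-1) = ⅓ ≈ 0.33333)
Y(m) = m*(⅓ + m)
l(T, V) = (6 - 5*T + T*V)²/3 (l(T, V) = ((T*(-5) + 6) + V*T)²/3 = ((-5*T + 6) + T*V)²/3 = ((6 - 5*T) + T*V)²/3 = (6 - 5*T + T*V)²/3)
Z = -940800 (Z = -(6 - 5*54 + 54*36)²/3 = -(6 - 270 + 1944)²/3 = -1680²/3 = -2822400/3 = -1*940800 = -940800)
Z - Y(-11) = -940800 - (-11)*(⅓ - 11) = -940800 - (-11)*(-32)/3 = -940800 - 1*352/3 = -940800 - 352/3 = -2822752/3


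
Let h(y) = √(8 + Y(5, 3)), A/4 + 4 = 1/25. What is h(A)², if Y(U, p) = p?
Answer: 11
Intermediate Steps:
A = -396/25 (A = -16 + 4/25 = -396/25 ≈ -15.840)
h(y) = √11 (h(y) = √(8 + 3) = √11)
h(A)² = (√11)² = 11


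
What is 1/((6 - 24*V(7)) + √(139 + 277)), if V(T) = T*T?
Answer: -45/52634 - √26/342121 ≈ -0.00086986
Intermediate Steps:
V(T) = T²
1/((6 - 24*V(7)) + √(139 + 277)) = 1/((6 - 24*7²) + √(139 + 277)) = 1/((6 - 24*49) + √416) = 1/((6 - 1176) + 4*√26) = 1/(-1170 + 4*√26)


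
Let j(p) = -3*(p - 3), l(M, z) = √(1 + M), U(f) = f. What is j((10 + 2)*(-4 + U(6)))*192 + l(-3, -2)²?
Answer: -12098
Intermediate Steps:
j(p) = 9 - 3*p (j(p) = -3*(-3 + p) = 9 - 3*p)
j((10 + 2)*(-4 + U(6)))*192 + l(-3, -2)² = (9 - 3*(10 + 2)*(-4 + 6))*192 + (√(1 - 3))² = (9 - 36*2)*192 + (√(-2))² = (9 - 3*24)*192 + (I*√2)² = (9 - 72)*192 - 2 = -63*192 - 2 = -12096 - 2 = -12098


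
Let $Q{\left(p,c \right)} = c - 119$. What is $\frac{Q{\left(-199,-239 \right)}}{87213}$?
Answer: $- \frac{358}{87213} \approx -0.0041049$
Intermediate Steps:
$Q{\left(p,c \right)} = -119 + c$
$\frac{Q{\left(-199,-239 \right)}}{87213} = \frac{-119 - 239}{87213} = \left(-358\right) \frac{1}{87213} = - \frac{358}{87213}$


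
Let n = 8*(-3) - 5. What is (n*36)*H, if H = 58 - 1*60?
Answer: 2088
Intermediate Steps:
n = -29 (n = -24 - 5 = -29)
H = -2 (H = 58 - 60 = -2)
(n*36)*H = -29*36*(-2) = -1044*(-2) = 2088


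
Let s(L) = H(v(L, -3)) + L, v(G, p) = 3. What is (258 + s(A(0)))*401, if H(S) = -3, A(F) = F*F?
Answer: 102255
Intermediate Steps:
A(F) = F**2
s(L) = -3 + L
(258 + s(A(0)))*401 = (258 + (-3 + 0**2))*401 = (258 + (-3 + 0))*401 = (258 - 3)*401 = 255*401 = 102255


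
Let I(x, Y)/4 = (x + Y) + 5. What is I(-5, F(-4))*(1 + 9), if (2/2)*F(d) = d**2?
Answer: 640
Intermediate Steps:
F(d) = d**2
I(x, Y) = 20 + 4*Y + 4*x (I(x, Y) = 4*((x + Y) + 5) = 4*((Y + x) + 5) = 4*(5 + Y + x) = 20 + 4*Y + 4*x)
I(-5, F(-4))*(1 + 9) = (20 + 4*(-4)**2 + 4*(-5))*(1 + 9) = (20 + 4*16 - 20)*10 = (20 + 64 - 20)*10 = 64*10 = 640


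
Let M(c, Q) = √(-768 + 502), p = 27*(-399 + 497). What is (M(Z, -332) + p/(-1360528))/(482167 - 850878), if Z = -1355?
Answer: 189/35831545672 - I*√266/368711 ≈ 5.2747e-9 - 4.4234e-5*I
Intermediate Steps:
p = 2646 (p = 27*98 = 2646)
M(c, Q) = I*√266 (M(c, Q) = √(-266) = I*√266)
(M(Z, -332) + p/(-1360528))/(482167 - 850878) = (I*√266 + 2646/(-1360528))/(482167 - 850878) = (I*√266 + 2646*(-1/1360528))/(-368711) = (I*√266 - 1323/680264)*(-1/368711) = (-1323/680264 + I*√266)*(-1/368711) = 189/35831545672 - I*√266/368711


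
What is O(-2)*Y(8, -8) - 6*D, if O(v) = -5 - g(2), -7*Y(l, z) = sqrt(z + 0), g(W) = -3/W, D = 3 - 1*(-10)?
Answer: -78 + I*sqrt(2) ≈ -78.0 + 1.4142*I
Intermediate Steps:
D = 13 (D = 3 + 10 = 13)
Y(l, z) = -sqrt(z)/7 (Y(l, z) = -sqrt(z + 0)/7 = -sqrt(z)/7)
O(v) = -7/2 (O(v) = -5 - (-3)/2 = -5 - 1*(-3/2) = -5 + 3/2 = -7/2)
O(-2)*Y(8, -8) - 6*D = -(-1)*sqrt(-8)/2 - 6*13 = -(-1)*2*I*sqrt(2)/2 - 78 = -(-1)*I*sqrt(2) - 78 = I*sqrt(2) - 78 = -78 + I*sqrt(2)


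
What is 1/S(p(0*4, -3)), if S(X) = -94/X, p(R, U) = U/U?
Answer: -1/94 ≈ -0.010638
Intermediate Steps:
p(R, U) = 1
1/S(p(0*4, -3)) = 1/(-94/1) = 1/(-94*1) = 1/(-94) = -1/94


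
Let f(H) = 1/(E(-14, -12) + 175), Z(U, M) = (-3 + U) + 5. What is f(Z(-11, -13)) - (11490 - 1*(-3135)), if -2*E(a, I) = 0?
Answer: -2559374/175 ≈ -14625.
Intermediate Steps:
Z(U, M) = 2 + U
E(a, I) = 0 (E(a, I) = -½*0 = 0)
f(H) = 1/175 (f(H) = 1/(0 + 175) = 1/175)
f(Z(-11, -13)) - (11490 - 1*(-3135)) = 1/175 - (11490 - 1*(-3135)) = 1/175 - (11490 + 3135) = 1/175 - 1*14625 = 1/175 - 14625 = -2559374/175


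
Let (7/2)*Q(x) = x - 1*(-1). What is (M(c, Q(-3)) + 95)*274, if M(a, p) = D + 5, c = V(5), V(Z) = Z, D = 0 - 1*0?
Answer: 27400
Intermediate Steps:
D = 0 (D = 0 + 0 = 0)
Q(x) = 2/7 + 2*x/7 (Q(x) = 2*(x - 1*(-1))/7 = 2*(x + 1)/7 = 2*(1 + x)/7 = 2/7 + 2*x/7)
c = 5
M(a, p) = 5 (M(a, p) = 0 + 5 = 5)
(M(c, Q(-3)) + 95)*274 = (5 + 95)*274 = 100*274 = 27400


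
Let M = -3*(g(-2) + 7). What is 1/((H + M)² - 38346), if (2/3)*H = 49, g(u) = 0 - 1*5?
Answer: -4/135159 ≈ -2.9595e-5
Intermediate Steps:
g(u) = -5 (g(u) = 0 - 5 = -5)
M = -6 (M = -3*(-5 + 7) = -3*2 = -6)
H = 147/2 (H = (3/2)*49 = 147/2 ≈ 73.500)
1/((H + M)² - 38346) = 1/((147/2 - 6)² - 38346) = 1/((135/2)² - 38346) = 1/(18225/4 - 38346) = 1/(-135159/4) = -4/135159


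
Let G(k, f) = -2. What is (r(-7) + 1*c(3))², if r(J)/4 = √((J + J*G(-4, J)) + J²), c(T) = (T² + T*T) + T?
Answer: 1337 + 336*√14 ≈ 2594.2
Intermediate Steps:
c(T) = T + 2*T² (c(T) = (T² + T²) + T = 2*T² + T = T + 2*T²)
r(J) = 4*√(J² - J) (r(J) = 4*√((J + J*(-2)) + J²) = 4*√((J - 2*J) + J²) = 4*√(-J + J²) = 4*√(J² - J))
(r(-7) + 1*c(3))² = (4*√(-7*(-1 - 7)) + 1*(3*(1 + 2*3)))² = (4*√(-7*(-8)) + 1*(3*(1 + 6)))² = (4*√56 + 1*(3*7))² = (4*(2*√14) + 1*21)² = (8*√14 + 21)² = (21 + 8*√14)²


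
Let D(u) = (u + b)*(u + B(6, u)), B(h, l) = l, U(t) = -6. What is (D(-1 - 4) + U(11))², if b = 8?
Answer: 1296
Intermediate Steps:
D(u) = 2*u*(8 + u) (D(u) = (u + 8)*(u + u) = (8 + u)*(2*u) = 2*u*(8 + u))
(D(-1 - 4) + U(11))² = (2*(-1 - 4)*(8 + (-1 - 4)) - 6)² = (2*(-5)*(8 - 5) - 6)² = (2*(-5)*3 - 6)² = (-30 - 6)² = (-36)² = 1296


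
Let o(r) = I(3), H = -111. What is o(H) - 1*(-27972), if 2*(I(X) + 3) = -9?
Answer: 55929/2 ≈ 27965.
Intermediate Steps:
I(X) = -15/2 (I(X) = -3 + (½)*(-9) = -3 - 9/2 = -15/2)
o(r) = -15/2
o(H) - 1*(-27972) = -15/2 - 1*(-27972) = -15/2 + 27972 = 55929/2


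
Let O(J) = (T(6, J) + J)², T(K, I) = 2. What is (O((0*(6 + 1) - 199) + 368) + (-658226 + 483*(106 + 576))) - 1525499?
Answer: -1825078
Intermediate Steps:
O(J) = (2 + J)²
(O((0*(6 + 1) - 199) + 368) + (-658226 + 483*(106 + 576))) - 1525499 = ((2 + ((0*(6 + 1) - 199) + 368))² + (-658226 + 483*(106 + 576))) - 1525499 = ((2 + ((0*7 - 199) + 368))² + (-658226 + 483*682)) - 1525499 = ((2 + ((0 - 199) + 368))² + (-658226 + 329406)) - 1525499 = ((2 + (-199 + 368))² - 328820) - 1525499 = ((2 + 169)² - 328820) - 1525499 = (171² - 328820) - 1525499 = (29241 - 328820) - 1525499 = -299579 - 1525499 = -1825078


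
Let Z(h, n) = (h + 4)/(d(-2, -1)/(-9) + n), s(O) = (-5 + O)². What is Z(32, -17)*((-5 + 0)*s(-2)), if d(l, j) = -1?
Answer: 19845/38 ≈ 522.24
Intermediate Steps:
Z(h, n) = (4 + h)/(⅑ + n) (Z(h, n) = (h + 4)/(-1/(-9) + n) = (4 + h)/(-1*(-⅑) + n) = (4 + h)/(⅑ + n))
Z(32, -17)*((-5 + 0)*s(-2)) = (9*(4 + 32)/(1 + 9*(-17)))*((-5 + 0)*(-5 - 2)²) = (9*36/(1 - 153))*(-5*(-7)²) = (9*36/(-152))*(-5*49) = (9*(-1/152)*36)*(-245) = -81/38*(-245) = 19845/38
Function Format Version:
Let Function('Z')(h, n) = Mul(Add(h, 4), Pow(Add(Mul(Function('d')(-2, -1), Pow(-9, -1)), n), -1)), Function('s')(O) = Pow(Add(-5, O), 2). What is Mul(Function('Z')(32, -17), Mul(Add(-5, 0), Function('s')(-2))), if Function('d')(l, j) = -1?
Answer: Rational(19845, 38) ≈ 522.24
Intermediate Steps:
Function('Z')(h, n) = Mul(Pow(Add(Rational(1, 9), n), -1), Add(4, h)) (Function('Z')(h, n) = Mul(Add(h, 4), Pow(Add(Mul(-1, Pow(-9, -1)), n), -1)) = Mul(Add(4, h), Pow(Add(Mul(-1, Rational(-1, 9)), n), -1)) = Mul(Add(4, h), Pow(Add(Rational(1, 9), n), -1)) = Mul(Pow(Add(Rational(1, 9), n), -1), Add(4, h)))
Mul(Function('Z')(32, -17), Mul(Add(-5, 0), Function('s')(-2))) = Mul(Mul(9, Pow(Add(1, Mul(9, -17)), -1), Add(4, 32)), Mul(Add(-5, 0), Pow(Add(-5, -2), 2))) = Mul(Mul(9, Pow(Add(1, -153), -1), 36), Mul(-5, Pow(-7, 2))) = Mul(Mul(9, Pow(-152, -1), 36), Mul(-5, 49)) = Mul(Mul(9, Rational(-1, 152), 36), -245) = Mul(Rational(-81, 38), -245) = Rational(19845, 38)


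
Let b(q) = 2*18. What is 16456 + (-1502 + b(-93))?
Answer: 14990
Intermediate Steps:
b(q) = 36
16456 + (-1502 + b(-93)) = 16456 + (-1502 + 36) = 16456 - 1466 = 14990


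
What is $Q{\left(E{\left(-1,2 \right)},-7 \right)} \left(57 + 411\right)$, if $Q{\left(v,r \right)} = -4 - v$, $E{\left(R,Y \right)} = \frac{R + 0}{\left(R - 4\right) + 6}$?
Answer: $-1404$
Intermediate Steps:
$E{\left(R,Y \right)} = \frac{R}{2 + R}$ ($E{\left(R,Y \right)} = \frac{R}{\left(R - 4\right) + 6} = \frac{R}{\left(-4 + R\right) + 6} = \frac{R}{2 + R}$)
$Q{\left(E{\left(-1,2 \right)},-7 \right)} \left(57 + 411\right) = \left(-4 - - \frac{1}{2 - 1}\right) \left(57 + 411\right) = \left(-4 - - 1^{-1}\right) 468 = \left(-4 - \left(-1\right) 1\right) 468 = \left(-4 - -1\right) 468 = \left(-4 + 1\right) 468 = \left(-3\right) 468 = -1404$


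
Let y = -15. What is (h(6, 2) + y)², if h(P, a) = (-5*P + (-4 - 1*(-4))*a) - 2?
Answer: 2209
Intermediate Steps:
h(P, a) = -2 - 5*P (h(P, a) = (-5*P + (-4 + 4)*a) - 2 = (-5*P + 0*a) - 2 = (-5*P + 0) - 2 = -5*P - 2 = -2 - 5*P)
(h(6, 2) + y)² = ((-2 - 5*6) - 15)² = ((-2 - 30) - 15)² = (-32 - 15)² = (-47)² = 2209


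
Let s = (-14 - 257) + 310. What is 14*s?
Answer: 546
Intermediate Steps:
s = 39 (s = -271 + 310 = 39)
14*s = 14*39 = 546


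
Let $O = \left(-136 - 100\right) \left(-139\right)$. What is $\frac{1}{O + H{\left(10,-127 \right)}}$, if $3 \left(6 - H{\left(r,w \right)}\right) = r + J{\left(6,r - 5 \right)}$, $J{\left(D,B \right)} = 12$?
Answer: $\frac{3}{98408} \approx 3.0485 \cdot 10^{-5}$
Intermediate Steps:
$H{\left(r,w \right)} = 2 - \frac{r}{3}$ ($H{\left(r,w \right)} = 6 - \frac{r + 12}{3} = 6 - \frac{12 + r}{3} = 6 - \left(4 + \frac{r}{3}\right) = 2 - \frac{r}{3}$)
$O = 32804$ ($O = \left(-236\right) \left(-139\right) = 32804$)
$\frac{1}{O + H{\left(10,-127 \right)}} = \frac{1}{32804 + \left(2 - \frac{10}{3}\right)} = \frac{1}{32804 - \frac{4}{3}} = \frac{1}{\frac{98408}{3}} = \frac{3}{98408}$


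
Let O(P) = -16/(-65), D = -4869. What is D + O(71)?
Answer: -316469/65 ≈ -4868.8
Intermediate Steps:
O(P) = 16/65 (O(P) = -16*(-1/65) = 16/65)
D + O(71) = -4869 + 16/65 = -316469/65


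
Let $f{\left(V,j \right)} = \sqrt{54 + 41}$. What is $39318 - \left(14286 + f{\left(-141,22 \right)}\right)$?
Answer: $25032 - \sqrt{95} \approx 25022.0$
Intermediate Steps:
$f{\left(V,j \right)} = \sqrt{95}$
$39318 - \left(14286 + f{\left(-141,22 \right)}\right) = 39318 - \left(14286 + \sqrt{95}\right) = 25032 - \sqrt{95}$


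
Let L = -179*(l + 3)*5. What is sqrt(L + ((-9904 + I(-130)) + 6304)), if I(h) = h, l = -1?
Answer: 4*I*sqrt(345) ≈ 74.297*I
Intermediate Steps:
L = -1790 (L = -179*(-1 + 3)*5 = -358*5 = -179*10 = -1790)
sqrt(L + ((-9904 + I(-130)) + 6304)) = sqrt(-1790 + ((-9904 - 130) + 6304)) = sqrt(-1790 + (-10034 + 6304)) = sqrt(-1790 - 3730) = sqrt(-5520) = 4*I*sqrt(345)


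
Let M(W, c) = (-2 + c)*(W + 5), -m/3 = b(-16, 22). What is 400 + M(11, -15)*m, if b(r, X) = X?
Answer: 18352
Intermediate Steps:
m = -66 (m = -3*22 = -66)
M(W, c) = (-2 + c)*(5 + W)
400 + M(11, -15)*m = 400 + (-10 - 2*11 + 5*(-15) + 11*(-15))*(-66) = 400 + (-10 - 22 - 75 - 165)*(-66) = 400 - 272*(-66) = 400 + 17952 = 18352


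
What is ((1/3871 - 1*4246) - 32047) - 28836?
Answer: -252114358/3871 ≈ -65129.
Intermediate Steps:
((1/3871 - 1*4246) - 32047) - 28836 = ((1/3871 - 4246) - 32047) - 28836 = (-16436265/3871 - 32047) - 28836 = -140490202/3871 - 28836 = -252114358/3871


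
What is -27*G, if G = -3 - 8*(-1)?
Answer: -135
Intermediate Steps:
G = 5 (G = -3 - 4*(-2) = -3 + 8 = 5)
-27*G = -27*5 = -135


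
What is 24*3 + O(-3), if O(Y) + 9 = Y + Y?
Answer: 57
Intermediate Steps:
O(Y) = -9 + 2*Y (O(Y) = -9 + (Y + Y) = -9 + 2*Y)
24*3 + O(-3) = 24*3 + (-9 + 2*(-3)) = 72 + (-9 - 6) = 72 - 15 = 57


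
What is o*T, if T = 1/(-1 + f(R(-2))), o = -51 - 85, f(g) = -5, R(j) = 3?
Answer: 68/3 ≈ 22.667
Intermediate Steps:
o = -136
T = -1/6 (T = 1/(-1 - 5) = 1/(-6) = -1/6 ≈ -0.16667)
o*T = -136*(-1/6) = 68/3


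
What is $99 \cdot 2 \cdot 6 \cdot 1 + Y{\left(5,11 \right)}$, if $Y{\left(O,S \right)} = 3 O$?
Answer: $1203$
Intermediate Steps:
$99 \cdot 2 \cdot 6 \cdot 1 + Y{\left(5,11 \right)} = 99 \cdot 2 \cdot 6 \cdot 1 + 3 \cdot 5 = 99 \cdot 12 \cdot 1 + 15 = 99 \cdot 12 + 15 = 1188 + 15 = 1203$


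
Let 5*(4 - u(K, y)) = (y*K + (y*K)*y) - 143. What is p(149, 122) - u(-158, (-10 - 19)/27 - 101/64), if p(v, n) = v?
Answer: -164751391/7464960 ≈ -22.070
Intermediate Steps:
u(K, y) = 163/5 - K*y/5 - K*y**2/5 (u(K, y) = 4 - ((y*K + (y*K)*y) - 143)/5 = 4 - ((K*y + (K*y)*y) - 143)/5 = 4 - ((K*y + K*y**2) - 143)/5 = 4 - (-143 + K*y + K*y**2)/5 = 4 + (143/5 - K*y/5 - K*y**2/5) = 163/5 - K*y/5 - K*y**2/5)
p(149, 122) - u(-158, (-10 - 19)/27 - 101/64) = 149 - (163/5 - 1/5*(-158)*((-10 - 19)/27 - 101/64) - 1/5*(-158)*((-10 - 19)/27 - 101/64)**2) = 149 - (163/5 - 1/5*(-158)*(-29*1/27 - 101*1/64) - 1/5*(-158)*(-29*1/27 - 101*1/64)**2) = 149 - (163/5 - 1/5*(-158)*(-29/27 - 101/64) - 1/5*(-158)*(-29/27 - 101/64)**2) = 149 - (163/5 - 1/5*(-158)*(-4583/1728) - 1/5*(-158)*(-4583/1728)**2) = 149 - (163/5 - 362057/4320 - 1/5*(-158)*21003889/2985984) = 149 - (163/5 - 362057/4320 + 1659307231/7464960) = 149 - 1*1277030431/7464960 = 149 - 1277030431/7464960 = -164751391/7464960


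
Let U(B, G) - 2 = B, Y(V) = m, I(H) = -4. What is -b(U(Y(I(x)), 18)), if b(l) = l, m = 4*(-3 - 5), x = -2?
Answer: 30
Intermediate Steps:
m = -32 (m = 4*(-8) = -32)
Y(V) = -32
U(B, G) = 2 + B
-b(U(Y(I(x)), 18)) = -(2 - 32) = -1*(-30) = 30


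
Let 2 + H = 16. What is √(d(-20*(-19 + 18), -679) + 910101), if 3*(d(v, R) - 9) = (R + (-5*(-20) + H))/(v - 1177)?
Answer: 55*√3624747945/3471 ≈ 954.00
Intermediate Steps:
H = 14 (H = -2 + 16 = 14)
d(v, R) = 9 + (114 + R)/(3*(-1177 + v)) (d(v, R) = 9 + ((R + (-5*(-20) + 14))/(v - 1177))/3 = 9 + ((R + (100 + 14))/(-1177 + v))/3 = 9 + ((R + 114)/(-1177 + v))/3 = 9 + ((114 + R)/(-1177 + v))/3 = 9 + (114 + R)/(3*(-1177 + v)))
√(d(-20*(-19 + 18), -679) + 910101) = √((-31665 - 679 + 27*(-20*(-19 + 18)))/(3*(-1177 - 20*(-19 + 18))) + 910101) = √((-31665 - 679 + 27*(-20*(-1)))/(3*(-1177 - 20*(-1))) + 910101) = √((-31665 - 679 + 27*20)/(3*(-1177 + 20)) + 910101) = √((⅓)*(-31665 - 679 + 540)/(-1157) + 910101) = √((⅓)*(-1/1157)*(-31804) + 910101) = √(31804/3471 + 910101) = √(3158992375/3471) = 55*√3624747945/3471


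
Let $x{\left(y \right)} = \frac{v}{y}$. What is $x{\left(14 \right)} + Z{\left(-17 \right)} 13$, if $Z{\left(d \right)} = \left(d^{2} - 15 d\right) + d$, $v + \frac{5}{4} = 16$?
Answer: $\frac{383715}{56} \approx 6852.1$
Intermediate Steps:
$v = \frac{59}{4}$ ($v = - \frac{5}{4} + 16 = \frac{59}{4} \approx 14.75$)
$x{\left(y \right)} = \frac{59}{4 y}$
$Z{\left(d \right)} = d^{2} - 14 d$
$x{\left(14 \right)} + Z{\left(-17 \right)} 13 = \frac{59}{4 \cdot 14} + - 17 \left(-14 - 17\right) 13 = \frac{59}{4} \cdot \frac{1}{14} + \left(-17\right) \left(-31\right) 13 = \frac{59}{56} + 527 \cdot 13 = \frac{59}{56} + 6851 = \frac{383715}{56}$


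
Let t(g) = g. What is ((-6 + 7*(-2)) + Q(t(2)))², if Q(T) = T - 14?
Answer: 1024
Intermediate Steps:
Q(T) = -14 + T
((-6 + 7*(-2)) + Q(t(2)))² = ((-6 + 7*(-2)) + (-14 + 2))² = ((-6 - 14) - 12)² = (-20 - 12)² = (-32)² = 1024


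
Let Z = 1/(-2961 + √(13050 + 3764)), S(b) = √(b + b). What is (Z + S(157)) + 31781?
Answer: 39729459458/1250101 + √314 - √16814/8750707 ≈ 31799.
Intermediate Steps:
S(b) = √2*√b (S(b) = √(2*b) = √2*√b)
Z = 1/(-2961 + √16814) ≈ -0.00035319
(Z + S(157)) + 31781 = ((-423/1250101 - √16814/8750707) + √2*√157) + 31781 = ((-423/1250101 - √16814/8750707) + √314) + 31781 = (-423/1250101 + √314 - √16814/8750707) + 31781 = 39729459458/1250101 + √314 - √16814/8750707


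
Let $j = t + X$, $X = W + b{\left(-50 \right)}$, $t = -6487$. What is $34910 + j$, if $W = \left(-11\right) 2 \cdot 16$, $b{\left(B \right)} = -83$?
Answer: $27988$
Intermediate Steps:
$W = -352$ ($W = \left(-22\right) 16 = -352$)
$X = -435$ ($X = -352 - 83 = -435$)
$j = -6922$ ($j = -6487 - 435 = -6922$)
$34910 + j = 34910 - 6922 = 27988$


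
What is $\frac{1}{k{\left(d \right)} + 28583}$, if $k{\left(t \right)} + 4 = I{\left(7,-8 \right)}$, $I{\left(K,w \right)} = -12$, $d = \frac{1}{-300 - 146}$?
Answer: $\frac{1}{28567} \approx 3.5005 \cdot 10^{-5}$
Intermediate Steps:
$d = - \frac{1}{446}$ ($d = \frac{1}{-446} = - \frac{1}{446} \approx -0.0022422$)
$k{\left(t \right)} = -16$ ($k{\left(t \right)} = -4 - 12 = -16$)
$\frac{1}{k{\left(d \right)} + 28583} = \frac{1}{-16 + 28583} = \frac{1}{28567}$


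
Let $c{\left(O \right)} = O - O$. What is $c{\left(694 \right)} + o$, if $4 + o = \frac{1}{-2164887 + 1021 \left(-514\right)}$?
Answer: $- \frac{10758725}{2689681} \approx -4.0$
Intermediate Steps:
$c{\left(O \right)} = 0$
$o = - \frac{10758725}{2689681}$ ($o = -4 + \frac{1}{-2164887 + 1021 \left(-514\right)} = -4 + \frac{1}{-2164887 - 524794} = -4 + \frac{1}{-2689681} = -4 - \frac{1}{2689681} = - \frac{10758725}{2689681} \approx -4.0$)
$c{\left(694 \right)} + o = 0 - \frac{10758725}{2689681} = - \frac{10758725}{2689681}$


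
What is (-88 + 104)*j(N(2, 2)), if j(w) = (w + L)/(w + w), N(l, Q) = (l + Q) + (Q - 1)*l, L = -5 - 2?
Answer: -4/3 ≈ -1.3333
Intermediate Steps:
L = -7
N(l, Q) = Q + l + l*(-1 + Q) (N(l, Q) = (Q + l) + (-1 + Q)*l = (Q + l) + l*(-1 + Q) = Q + l + l*(-1 + Q))
j(w) = (-7 + w)/(2*w) (j(w) = (w - 7)/(w + w) = (-7 + w)/((2*w)) = (-7 + w)*(1/(2*w)) = (-7 + w)/(2*w))
(-88 + 104)*j(N(2, 2)) = (-88 + 104)*((-7 + 2*(1 + 2))/(2*((2*(1 + 2))))) = 16*((-7 + 2*3)/(2*((2*3)))) = 16*((½)*(-7 + 6)/6) = 16*((½)*(⅙)*(-1)) = 16*(-1/12) = -4/3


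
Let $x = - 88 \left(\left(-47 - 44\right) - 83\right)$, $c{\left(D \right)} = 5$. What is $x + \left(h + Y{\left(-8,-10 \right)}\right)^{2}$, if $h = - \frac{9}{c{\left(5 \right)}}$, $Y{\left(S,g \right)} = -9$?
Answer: $\frac{385716}{25} \approx 15429.0$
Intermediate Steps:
$x = 15312$ ($x = - 88 \left(-91 - 83\right) = \left(-88\right) \left(-174\right) = 15312$)
$h = - \frac{9}{5} \approx -1.8$
$x + \left(h + Y{\left(-8,-10 \right)}\right)^{2} = 15312 + \left(- \frac{9}{5} - 9\right)^{2} = 15312 + \left(- \frac{54}{5}\right)^{2} = 15312 + \frac{2916}{25} = \frac{385716}{25}$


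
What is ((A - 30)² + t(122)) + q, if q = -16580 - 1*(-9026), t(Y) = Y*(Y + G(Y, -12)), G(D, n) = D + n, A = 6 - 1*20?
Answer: 22686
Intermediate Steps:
A = -14 (A = 6 - 20 = -14)
t(Y) = Y*(-12 + 2*Y) (t(Y) = Y*(Y + (Y - 12)) = Y*(Y + (-12 + Y)) = Y*(-12 + 2*Y))
q = -7554 (q = -16580 + 9026 = -7554)
((A - 30)² + t(122)) + q = ((-14 - 30)² + 2*122*(-6 + 122)) - 7554 = ((-44)² + 2*122*116) - 7554 = (1936 + 28304) - 7554 = 30240 - 7554 = 22686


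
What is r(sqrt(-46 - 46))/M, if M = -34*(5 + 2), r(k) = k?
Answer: -I*sqrt(23)/119 ≈ -0.040301*I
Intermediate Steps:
M = -238 (M = -34*7 = -238)
r(sqrt(-46 - 46))/M = sqrt(-46 - 46)/(-238) = sqrt(-92)*(-1/238) = (2*I*sqrt(23))*(-1/238) = -I*sqrt(23)/119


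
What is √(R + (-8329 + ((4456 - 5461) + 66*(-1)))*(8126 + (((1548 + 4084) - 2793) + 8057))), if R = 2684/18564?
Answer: I*√3851298384076689/4641 ≈ 13372.0*I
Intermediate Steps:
R = 671/4641 (R = 2684*(1/18564) = 671/4641 ≈ 0.14458)
√(R + (-8329 + ((4456 - 5461) + 66*(-1)))*(8126 + (((1548 + 4084) - 2793) + 8057))) = √(671/4641 + (-8329 + ((4456 - 5461) + 66*(-1)))*(8126 + (((1548 + 4084) - 2793) + 8057))) = √(671/4641 + (-8329 + (-1005 - 66))*(8126 + ((5632 - 2793) + 8057))) = √(671/4641 + (-8329 - 1071)*(8126 + (2839 + 8057))) = √(671/4641 - 9400*(8126 + 10896)) = √(671/4641 - 9400*19022) = √(671/4641 - 178806800) = √(-829842358129/4641) = I*√3851298384076689/4641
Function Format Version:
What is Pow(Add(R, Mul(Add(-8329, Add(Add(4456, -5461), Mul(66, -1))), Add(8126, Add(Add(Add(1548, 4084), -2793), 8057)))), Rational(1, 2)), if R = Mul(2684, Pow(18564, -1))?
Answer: Mul(Rational(1, 4641), I, Pow(3851298384076689, Rational(1, 2))) ≈ Mul(13372., I)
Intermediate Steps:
R = Rational(671, 4641) (R = Mul(2684, Rational(1, 18564)) = Rational(671, 4641) ≈ 0.14458)
Pow(Add(R, Mul(Add(-8329, Add(Add(4456, -5461), Mul(66, -1))), Add(8126, Add(Add(Add(1548, 4084), -2793), 8057)))), Rational(1, 2)) = Pow(Add(Rational(671, 4641), Mul(Add(-8329, Add(Add(4456, -5461), Mul(66, -1))), Add(8126, Add(Add(Add(1548, 4084), -2793), 8057)))), Rational(1, 2)) = Pow(Add(Rational(671, 4641), Mul(Add(-8329, Add(-1005, -66)), Add(8126, Add(Add(5632, -2793), 8057)))), Rational(1, 2)) = Pow(Add(Rational(671, 4641), Mul(Add(-8329, -1071), Add(8126, Add(2839, 8057)))), Rational(1, 2)) = Pow(Add(Rational(671, 4641), Mul(-9400, Add(8126, 10896))), Rational(1, 2)) = Pow(Add(Rational(671, 4641), Mul(-9400, 19022)), Rational(1, 2)) = Pow(Add(Rational(671, 4641), -178806800), Rational(1, 2)) = Pow(Rational(-829842358129, 4641), Rational(1, 2)) = Mul(Rational(1, 4641), I, Pow(3851298384076689, Rational(1, 2)))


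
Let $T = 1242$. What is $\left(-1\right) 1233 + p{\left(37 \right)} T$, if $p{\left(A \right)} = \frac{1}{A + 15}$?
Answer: $- \frac{31437}{26} \approx -1209.1$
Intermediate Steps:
$p{\left(A \right)} = \frac{1}{15 + A}$
$\left(-1\right) 1233 + p{\left(37 \right)} T = \left(-1\right) 1233 + \frac{1}{15 + 37} \cdot 1242 = -1233 + \frac{1}{52} \cdot 1242 = -1233 + \frac{621}{26} = - \frac{31437}{26}$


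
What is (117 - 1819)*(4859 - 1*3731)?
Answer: -1919856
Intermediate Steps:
(117 - 1819)*(4859 - 1*3731) = -1702*(4859 - 3731) = -1702*1128 = -1919856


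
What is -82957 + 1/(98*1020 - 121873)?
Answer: -1817836742/21913 ≈ -82957.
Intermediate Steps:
-82957 + 1/(98*1020 - 121873) = -82957 + 1/(99960 - 121873) = -82957 + 1/(-21913) = -82957 - 1/21913 = -1817836742/21913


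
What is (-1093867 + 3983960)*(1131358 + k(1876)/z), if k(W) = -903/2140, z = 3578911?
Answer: 3577490606745527618683/1094124220 ≈ 3.2697e+12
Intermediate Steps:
k(W) = -903/2140 (k(W) = -903*1/2140 = -903/2140)
(-1093867 + 3983960)*(1131358 + k(1876)/z) = (-1093867 + 3983960)*(1131358 - 903/2140/3578911) = 2890093*(1131358 - 903/2140*1/3578911) = 2890093*(1131358 - 129/1094124220) = 2890093*(1237846189290631/1094124220) = 3577490606745527618683/1094124220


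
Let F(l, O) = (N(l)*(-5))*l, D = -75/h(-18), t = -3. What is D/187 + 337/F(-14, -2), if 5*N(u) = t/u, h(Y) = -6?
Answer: 126113/1122 ≈ 112.40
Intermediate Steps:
D = 25/2 (D = -75/(-6) = -75*(-1/6) = 25/2 ≈ 12.500)
N(u) = -3/(5*u) (N(u) = (-3/u)/5 = -3/(5*u))
F(l, O) = 3 (F(l, O) = (-3/(5*l)*(-5))*l = (3/l)*l = 3)
D/187 + 337/F(-14, -2) = (25/2)/187 + 337/3 = (25/2)*(1/187) + 337*(1/3) = 25/374 + 337/3 = 126113/1122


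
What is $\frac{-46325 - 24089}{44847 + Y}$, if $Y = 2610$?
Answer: $- \frac{70414}{47457} \approx -1.4837$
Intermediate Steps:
$\frac{-46325 - 24089}{44847 + Y} = \frac{-46325 - 24089}{44847 + 2610} = - \frac{70414}{47457}$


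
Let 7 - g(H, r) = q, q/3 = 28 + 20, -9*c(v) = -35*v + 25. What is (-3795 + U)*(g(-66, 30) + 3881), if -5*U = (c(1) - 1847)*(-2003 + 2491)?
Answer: 3301529504/5 ≈ 6.6031e+8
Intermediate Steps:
c(v) = -25/9 + 35*v/9 (c(v) = -(-35*v + 25)/9 = -(25 - 35*v)/9 = -25/9 + 35*v/9)
U = 8107144/45 (U = -((-25/9 + (35/9)*1) - 1847)*(-2003 + 2491)/5 = -((-25/9 + 35/9) - 1847)*488/5 = -(10/9 - 1847)*488/5 = -(-16613)*488/45 = -⅕*(-8107144/9) = 8107144/45 ≈ 1.8016e+5)
q = 144 (q = 3*(28 + 20) = 3*48 = 144)
g(H, r) = -137 (g(H, r) = 7 - 1*144 = 7 - 144 = -137)
(-3795 + U)*(g(-66, 30) + 3881) = (-3795 + 8107144/45)*(-137 + 3881) = (7936369/45)*3744 = 3301529504/5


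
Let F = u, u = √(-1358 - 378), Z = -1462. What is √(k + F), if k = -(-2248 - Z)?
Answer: √(786 + 2*I*√434) ≈ 28.046 + 0.74282*I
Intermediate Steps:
k = 786 (k = -(-2248 - 1*(-1462)) = -(-2248 + 1462) = -1*(-786) = 786)
u = 2*I*√434 (u = √(-1736) = 2*I*√434 ≈ 41.665*I)
F = 2*I*√434 ≈ 41.665*I
√(k + F) = √(786 + 2*I*√434)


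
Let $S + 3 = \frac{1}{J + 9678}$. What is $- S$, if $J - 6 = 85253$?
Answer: $\frac{284810}{94937} \approx 3.0$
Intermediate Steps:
$J = 85259$ ($J = 6 + 85253 = 85259$)
$S = - \frac{284810}{94937}$ ($S = -3 + \frac{1}{85259 + 9678} = -3 + \frac{1}{94937} = - \frac{284810}{94937} \approx -3.0$)
$- S = \left(-1\right) \left(- \frac{284810}{94937}\right) = \frac{284810}{94937}$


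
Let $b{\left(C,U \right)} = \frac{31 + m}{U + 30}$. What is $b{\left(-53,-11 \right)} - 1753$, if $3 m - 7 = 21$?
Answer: $- \frac{99800}{57} \approx -1750.9$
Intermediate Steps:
$m = \frac{28}{3}$ ($m = \frac{7}{3} + \frac{1}{3} \cdot 21 = \frac{7}{3} + 7 = \frac{28}{3} \approx 9.3333$)
$b{\left(C,U \right)} = \frac{121}{3 \left(30 + U\right)}$ ($b{\left(C,U \right)} = \frac{31 + \frac{28}{3}}{U + 30} = \frac{121}{3 \left(30 + U\right)}$)
$b{\left(-53,-11 \right)} - 1753 = \frac{121}{3 \left(30 - 11\right)} - 1753 = \frac{121}{3 \cdot 19} - 1753 = \frac{121}{3} \cdot \frac{1}{19} - 1753 = \frac{121}{57} - 1753 = - \frac{99800}{57}$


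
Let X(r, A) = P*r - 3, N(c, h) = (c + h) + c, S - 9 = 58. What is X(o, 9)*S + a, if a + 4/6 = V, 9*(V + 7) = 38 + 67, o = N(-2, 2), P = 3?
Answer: -599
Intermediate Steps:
S = 67 (S = 9 + 58 = 67)
N(c, h) = h + 2*c
o = -2 (o = 2 + 2*(-2) = 2 - 4 = -2)
V = 14/3 (V = -7 + (38 + 67)/9 = -7 + (⅑)*105 = -7 + 35/3 = 14/3 ≈ 4.6667)
X(r, A) = -3 + 3*r (X(r, A) = 3*r - 3 = -3 + 3*r)
a = 4 (a = -⅔ + 14/3 = 4)
X(o, 9)*S + a = (-3 + 3*(-2))*67 + 4 = (-3 - 6)*67 + 4 = -9*67 + 4 = -603 + 4 = -599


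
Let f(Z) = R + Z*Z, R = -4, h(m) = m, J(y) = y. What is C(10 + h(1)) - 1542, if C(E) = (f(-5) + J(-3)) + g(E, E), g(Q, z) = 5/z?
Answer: -16759/11 ≈ -1523.5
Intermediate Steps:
f(Z) = -4 + Z² (f(Z) = -4 + Z*Z = -4 + Z²)
C(E) = 18 + 5/E (C(E) = ((-4 + (-5)²) - 3) + 5/E = ((-4 + 25) - 3) + 5/E = (21 - 3) + 5/E = 18 + 5/E)
C(10 + h(1)) - 1542 = (18 + 5/(10 + 1)) - 1542 = (18 + 5/11) - 1542 = 203/11 - 1542 = -16759/11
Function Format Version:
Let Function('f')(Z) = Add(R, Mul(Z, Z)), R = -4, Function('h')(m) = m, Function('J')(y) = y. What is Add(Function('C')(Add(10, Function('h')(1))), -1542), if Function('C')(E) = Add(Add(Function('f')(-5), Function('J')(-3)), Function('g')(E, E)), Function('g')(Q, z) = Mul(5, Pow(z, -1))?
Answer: Rational(-16759, 11) ≈ -1523.5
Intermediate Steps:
Function('f')(Z) = Add(-4, Pow(Z, 2)) (Function('f')(Z) = Add(-4, Mul(Z, Z)) = Add(-4, Pow(Z, 2)))
Function('C')(E) = Add(18, Mul(5, Pow(E, -1))) (Function('C')(E) = Add(Add(Add(-4, Pow(-5, 2)), -3), Mul(5, Pow(E, -1))) = Add(Add(Add(-4, 25), -3), Mul(5, Pow(E, -1))) = Add(Add(21, -3), Mul(5, Pow(E, -1))) = Add(18, Mul(5, Pow(E, -1))))
Add(Function('C')(Add(10, Function('h')(1))), -1542) = Add(Add(18, Mul(5, Pow(Add(10, 1), -1))), -1542) = Add(Add(18, Mul(5, Pow(11, -1))), -1542) = Add(Add(18, Mul(5, Rational(1, 11))), -1542) = Add(Add(18, Rational(5, 11)), -1542) = Add(Rational(203, 11), -1542) = Rational(-16759, 11)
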